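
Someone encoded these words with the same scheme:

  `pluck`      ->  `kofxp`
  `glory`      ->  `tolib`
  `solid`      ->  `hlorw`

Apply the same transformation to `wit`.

drg

Each pair mirrors across the alphabet (p↔k, l↔o, u↔f): positions sum to 25. Letters are reflected about the middle of the alphabet (position → 25−position): Atbash.
Applying it to wit: w↔d, i↔r, t↔g.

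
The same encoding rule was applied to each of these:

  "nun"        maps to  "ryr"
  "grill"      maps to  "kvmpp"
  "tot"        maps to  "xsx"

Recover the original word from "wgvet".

scrap

Compare letters: n→r is +4, u→y is +4, n→r is +4 — a constant shift. This is a Caesar cipher with shift 4.
Decoding wgvet: w−4=s, g−4=c, v−4=r, e−4=a, t−4=p.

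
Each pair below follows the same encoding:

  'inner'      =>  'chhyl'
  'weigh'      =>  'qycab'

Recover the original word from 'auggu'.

gamma

This is a Caesar cipher with shift 20.
Reversing it on auggu: a−20=g, u−20=a, g−20=m, g−20=m, u−20=a.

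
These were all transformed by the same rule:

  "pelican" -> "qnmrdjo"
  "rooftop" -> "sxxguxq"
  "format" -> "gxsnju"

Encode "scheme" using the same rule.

The shift depends on letter class: consonant p→q is +1, but vowel e→n is +9. The rule splits by letter class: vowels +9, consonants +1.
Applying it to scheme: s(cons)+1=t, c(cons)+1=d, h(cons)+1=i, e(vowel)+9=n, m(cons)+1=n, e(vowel)+9=n.

tdinnn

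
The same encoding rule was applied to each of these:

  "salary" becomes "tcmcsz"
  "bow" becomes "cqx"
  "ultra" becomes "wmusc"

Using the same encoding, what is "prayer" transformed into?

Two shifts are in play — +2 for a/e/i/o/u, +1 for every other letter.
On prayer: p(cons)+1=q, r(cons)+1=s, a(vowel)+2=c, y(cons)+1=z, e(vowel)+2=g, r(cons)+1=s.

qsczgs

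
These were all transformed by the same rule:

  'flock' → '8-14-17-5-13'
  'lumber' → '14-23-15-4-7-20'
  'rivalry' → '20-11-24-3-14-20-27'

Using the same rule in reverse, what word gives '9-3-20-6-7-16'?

Each letter is replaced by its alphabet position (a=1..z=26) + 2.
Undoing it on 9-3-20-6-7-16: 9→(9−2)÷1=7=g, 3→(3−2)÷1=1=a, 20→(20−2)÷1=18=r, 6→(6−2)÷1=4=d, 7→(7−2)÷1=5=e, 16→(16−2)÷1=14=n.

garden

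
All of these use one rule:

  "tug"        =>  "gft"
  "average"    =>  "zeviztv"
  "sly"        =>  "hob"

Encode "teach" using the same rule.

gvzxs

Each pair mirrors across the alphabet (t↔g, u↔f, g↔t): positions sum to 25. Each letter is replaced by its mirror in the alphabet: a↔z, b↔y, c↔x, and so on (the Atbash cipher).
For teach: t↔g, e↔v, a↔z, c↔x, h↔s.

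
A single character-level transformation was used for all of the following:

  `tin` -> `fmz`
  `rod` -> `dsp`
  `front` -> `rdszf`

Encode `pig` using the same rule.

bms

Two shifts are in play — +4 for a/e/i/o/u, +12 for every other letter.
Applying it to pig: p(cons)+12=b, i(vowel)+4=m, g(cons)+12=s.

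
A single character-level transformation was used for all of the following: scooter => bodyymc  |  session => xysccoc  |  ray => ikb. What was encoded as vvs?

ill

The output letters match the input read backwards, each shifted +10: scooter reversed is retoocs. Read the word backwards and shift each letter +10.
Decoding vvs: shift back: v−10=l, v−10=l, s−10=i → lli; then reverse → ill.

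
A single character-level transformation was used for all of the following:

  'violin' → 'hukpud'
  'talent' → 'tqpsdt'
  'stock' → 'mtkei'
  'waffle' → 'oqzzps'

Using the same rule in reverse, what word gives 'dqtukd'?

v(21)→h(7) and i(8)→u(20) fit y≡7x+16 (mod 26); the inverse of 7 mod 26 is 15. Treating letters as 0–25, the rule is x ↦ 7x + 16 (mod 26).
Decoding dqtukd: d(3)→15·(3−16)≡13=n; q(16)→15·(16−16)≡0=a; t(19)→15·(19−16)≡19=t; u(20)→15·(20−16)≡8=i; k(10)→15·(10−16)≡14=o; d(3)→15·(3−16)≡13=n (all mod 26).

nation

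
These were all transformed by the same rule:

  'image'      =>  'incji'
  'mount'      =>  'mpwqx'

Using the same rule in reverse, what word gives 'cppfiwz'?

The shift increases by 1 at each position, starting from +0: 0, 1, 2, ….
Decoding cppfiwz: c−0=c, p−1=o, p−2=n, f−3=c, i−4=e, w−5=r, z−6=t.

concert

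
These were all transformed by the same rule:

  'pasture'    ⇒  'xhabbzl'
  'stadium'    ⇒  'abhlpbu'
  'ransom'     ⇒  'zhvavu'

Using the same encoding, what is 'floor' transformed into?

The shift depends on letter class: consonant p→x is +8, but vowel a→h is +7. The rule splits by letter class: vowels +7, consonants +8.
Applying it to floor: f(cons)+8=n, l(cons)+8=t, o(vowel)+7=v, o(vowel)+7=v, r(cons)+8=z.

ntvvz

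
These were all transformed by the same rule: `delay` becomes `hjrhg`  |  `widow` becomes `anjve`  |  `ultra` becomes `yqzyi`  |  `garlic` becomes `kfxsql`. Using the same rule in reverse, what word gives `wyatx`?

In delay: d→h is +4, e→j is +5, l→r is +6, a→h is +7 — the shift increases by 1 each position. Each letter shifts forward by (position + 4), i.e. 4, 5, 6, … — the shift grows by one for each successive letter.
Reversing it on wyatx: w−4=s, y−5=t, a−6=u, t−7=m, x−8=p.

stump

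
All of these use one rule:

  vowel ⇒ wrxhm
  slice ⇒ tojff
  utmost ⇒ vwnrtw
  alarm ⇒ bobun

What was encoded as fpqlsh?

Shifts by position in vowel: pos 0: v→w (+1), pos 1: o→r (+3), pos 2: w→x (+1), pos 3: e→h (+3) — repeating every 2. The shifts repeat in a cycle of length 2: positions 0,1,… shift by +1, +3, then the pattern repeats.
Decoding fpqlsh: f−1=e, p−3=m, q−1=p, l−3=i, s−1=r, h−3=e.

empire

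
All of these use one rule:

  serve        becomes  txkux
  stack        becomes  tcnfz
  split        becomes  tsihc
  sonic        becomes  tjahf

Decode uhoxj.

s(18)→t(19) and e(4)→x(23) fit y≡9x+13 (mod 26); the inverse of 9 mod 26 is 3. Each letter's alphabet position (a=0..z=25) is mapped through 9·x+13 mod 26 — an affine cipher.
Reversing it on uhoxj: u(20)→3·(20−13)≡21=v; h(7)→3·(7−13)≡8=i; o(14)→3·(14−13)≡3=d; x(23)→3·(23−13)≡4=e; j(9)→3·(9−13)≡14=o (all mod 26).

video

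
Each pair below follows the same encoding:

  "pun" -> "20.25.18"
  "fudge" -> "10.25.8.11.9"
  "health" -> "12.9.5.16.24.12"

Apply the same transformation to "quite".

p is letter #16 and maps to 20: an offset of 4. The number is (letter's place in the alphabet, a=1) + 4.
On quite: q=17→21, u=21→25, i=9→13, t=20→24, e=5→9.

21.25.13.24.9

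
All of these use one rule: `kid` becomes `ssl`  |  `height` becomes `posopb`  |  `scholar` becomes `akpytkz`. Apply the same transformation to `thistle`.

The shift depends on letter class: consonant k→s is +8, but vowel i→s is +10. Two shifts are in play — +10 for a/e/i/o/u, +8 for every other letter.
For thistle: t(cons)+8=b, h(cons)+8=p, i(vowel)+10=s, s(cons)+8=a, t(cons)+8=b, l(cons)+8=t, e(vowel)+10=o.

bpsabto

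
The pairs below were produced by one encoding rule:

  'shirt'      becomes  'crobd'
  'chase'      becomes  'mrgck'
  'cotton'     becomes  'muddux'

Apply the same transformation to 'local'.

vumgv

The shift depends on letter class: consonant s→c is +10, but vowel i→o is +6. Vowels shift forward by 6 and consonants shift forward by 10.
Applying it to local: l(cons)+10=v, o(vowel)+6=u, c(cons)+10=m, a(vowel)+6=g, l(cons)+10=v.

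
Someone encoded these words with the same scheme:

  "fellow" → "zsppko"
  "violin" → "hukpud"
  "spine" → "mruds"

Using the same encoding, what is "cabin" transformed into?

eqxud

Each letter's alphabet position (a=0..z=25) is mapped through 7·x+16 mod 26 — an affine cipher.
For cabin: c(2)→7·2+16≡4=e; a(0)→7·0+16≡16=q; b(1)→7·1+16≡23=x; i(8)→7·8+16≡20=u; n(13)→7·13+16≡3=d (all mod 26).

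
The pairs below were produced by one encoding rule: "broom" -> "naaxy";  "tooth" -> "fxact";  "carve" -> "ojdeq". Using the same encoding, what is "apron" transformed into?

mydxz

Shifts by position in broom: pos 0: b→n (+12), pos 1: r→a (+9), pos 2: o→a (+12), pos 3: o→x (+9) — repeating every 2. A repeating key of period 2 is used — shifts +12, +9 over and over.
Applying it to apron: a+12=m, p+9=y, r+12=d, o+9=x, n+12=z.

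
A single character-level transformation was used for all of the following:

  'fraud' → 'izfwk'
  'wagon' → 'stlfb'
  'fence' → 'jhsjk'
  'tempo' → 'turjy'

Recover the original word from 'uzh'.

The output letters match the input read backwards, each shifted +5: fraud reversed is duarf. The word is reversed, then every letter is shifted forward by 5.
Undoing it on uzh: shift back: u−5=p, z−5=u, h−5=c → puc; then reverse → cup.

cup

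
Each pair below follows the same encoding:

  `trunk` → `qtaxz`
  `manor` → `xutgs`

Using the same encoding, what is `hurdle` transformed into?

krjxan

The output letters match the input read backwards, each shifted +6: trunk reversed is knurt. Two steps: reverse the string, then apply a Caesar shift of +6.
For hurdle: reverse → eldruh; then shift: e+6=k, l+6=r, d+6=j, r+6=x, u+6=a, h+6=n.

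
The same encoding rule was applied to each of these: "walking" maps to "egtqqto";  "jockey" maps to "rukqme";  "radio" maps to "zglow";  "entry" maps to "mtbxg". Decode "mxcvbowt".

A repeating key of period 2 is used — shifts +8, +6 over and over.
Decoding mxcvbowt: m−8=e, x−6=r, c−8=u, v−6=p, b−8=t, o−6=i, w−8=o, t−6=n.

eruption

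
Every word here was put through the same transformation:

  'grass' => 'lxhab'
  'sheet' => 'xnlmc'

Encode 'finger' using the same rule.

In grass: g→l is +5, r→x is +6, a→h is +7, s→a is +8 — the shift increases by 1 each position. Letter i (0-indexed) is shifted by i+5, so successive shifts are 5, 6, 7, ….
On finger: f+5=k, i+6=o, n+7=u, g+8=o, e+9=n, r+10=b.

kouonb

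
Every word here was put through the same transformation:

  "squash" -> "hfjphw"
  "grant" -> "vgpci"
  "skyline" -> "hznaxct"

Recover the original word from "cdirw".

Each letter is shifted forward by 15 in the alphabet (a Caesar shift of +15).
Decoding cdirw: c−15=n, d−15=o, i−15=t, r−15=c, w−15=h.

notch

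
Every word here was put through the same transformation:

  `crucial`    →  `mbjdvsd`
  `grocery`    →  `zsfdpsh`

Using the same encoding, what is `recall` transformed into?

The output letters match the input read backwards, each shifted +1: crucial reversed is laicurc. Read the word backwards and shift each letter +1.
On recall: reverse → llacer; then shift: l+1=m, l+1=m, a+1=b, c+1=d, e+1=f, r+1=s.

mmbdfs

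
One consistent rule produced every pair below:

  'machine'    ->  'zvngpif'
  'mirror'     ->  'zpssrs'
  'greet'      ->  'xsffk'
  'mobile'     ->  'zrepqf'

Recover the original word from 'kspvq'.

Treating letters as 0–25, the rule is x ↦ 9x + 21 (mod 26).
Reversing it on kspvq: k(10)→3·(10−21)≡19=t; s(18)→3·(18−21)≡17=r; p(15)→3·(15−21)≡8=i; v(21)→3·(21−21)≡0=a; q(16)→3·(16−21)≡11=l (all mod 26).

trial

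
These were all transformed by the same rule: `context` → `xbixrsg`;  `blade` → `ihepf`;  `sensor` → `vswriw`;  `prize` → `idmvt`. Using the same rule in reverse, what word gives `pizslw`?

Two steps: reverse the string, then apply a Caesar shift of +4.
Decoding pizslw: shift back: p−4=l, i−4=e, z−4=v, s−4=o, l−4=h, w−4=s → levohs; then reverse → shovel.

shovel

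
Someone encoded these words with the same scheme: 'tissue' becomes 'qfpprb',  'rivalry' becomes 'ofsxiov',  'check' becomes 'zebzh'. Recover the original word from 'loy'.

orb

It's a constant shift of +23 (ROT23).
Undoing it on loy: l−23=o, o−23=r, y−23=b.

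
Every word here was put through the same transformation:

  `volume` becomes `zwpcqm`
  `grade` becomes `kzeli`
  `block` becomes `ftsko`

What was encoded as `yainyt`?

Shifts by position in volume: pos 0: v→z (+4), pos 1: o→w (+8), pos 2: l→p (+4), pos 3: u→c (+8) — repeating every 2. A repeating key of period 2 is used — shifts +4, +8 over and over.
Reversing it on yainyt: y−4=u, a−8=s, i−4=e, n−8=f, y−4=u, t−8=l.

useful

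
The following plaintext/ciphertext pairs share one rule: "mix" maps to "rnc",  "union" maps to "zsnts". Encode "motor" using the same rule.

rtytw

Compare letters: m→r is +5, i→n is +5, x→c is +5 — a constant shift. This is a Caesar cipher with shift 5.
Applying it to motor: m+5=r, o+5=t, t+5=y, o+5=t, r+5=w.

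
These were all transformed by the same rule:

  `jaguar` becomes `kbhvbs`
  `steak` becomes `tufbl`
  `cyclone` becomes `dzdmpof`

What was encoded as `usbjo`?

train

Every letter moves 1 place later in the alphabet, wrapping around z→a.
Decoding usbjo: u−1=t, s−1=r, b−1=a, j−1=i, o−1=n.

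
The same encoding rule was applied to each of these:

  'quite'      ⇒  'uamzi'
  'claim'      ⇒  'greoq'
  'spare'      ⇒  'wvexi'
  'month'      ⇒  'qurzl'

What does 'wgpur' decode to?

Shifts by position in quite: pos 0: q→u (+4), pos 1: u→a (+6), pos 2: i→m (+4), pos 3: t→z (+6) — repeating every 2. It's a Vigenère-style cipher with numeric key [4,6]: position i shifts by key[i mod 2].
Decoding wgpur: w−4=s, g−6=a, p−4=l, u−6=o, r−4=n.

salon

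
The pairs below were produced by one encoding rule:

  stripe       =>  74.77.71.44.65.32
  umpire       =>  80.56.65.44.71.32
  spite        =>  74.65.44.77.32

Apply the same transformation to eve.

s(#19)→74 and t(#20)→77: differences scale by 3, so n = 3·pos + 17. The formula is n = 3×(alphabet index, a=1) + 17.
Applying it to eve: e=5→32, v=22→83, e=5→32.

32.83.32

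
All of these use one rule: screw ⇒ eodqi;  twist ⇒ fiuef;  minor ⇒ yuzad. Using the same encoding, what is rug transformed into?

dgs

Compare letters: s→e is +12, c→o is +12, r→d is +12 — a constant shift. This is a Caesar cipher with shift 12.
Applying it to rug: r+12=d, u+12=g, g+12=s.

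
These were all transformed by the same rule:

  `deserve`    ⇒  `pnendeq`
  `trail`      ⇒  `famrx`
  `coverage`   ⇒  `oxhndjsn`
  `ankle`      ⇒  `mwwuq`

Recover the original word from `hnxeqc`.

Shifts by position in deserve: pos 0: d→p (+12), pos 1: e→n (+9), pos 2: s→e (+12), pos 3: e→n (+9) — repeating every 2. The shifts repeat in a cycle of length 2: positions 0,1,… shift by +12, +9, then the pattern repeats.
Decoding hnxeqc: h−12=v, n−9=e, x−12=l, e−9=v, q−12=e, c−9=t.

velvet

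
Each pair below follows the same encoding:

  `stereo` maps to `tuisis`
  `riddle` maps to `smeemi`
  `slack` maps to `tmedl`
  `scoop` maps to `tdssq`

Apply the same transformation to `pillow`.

The rule splits by letter class: vowels +4, consonants +1.
Applying it to pillow: p(cons)+1=q, i(vowel)+4=m, l(cons)+1=m, l(cons)+1=m, o(vowel)+4=s, w(cons)+1=x.

qmmmsx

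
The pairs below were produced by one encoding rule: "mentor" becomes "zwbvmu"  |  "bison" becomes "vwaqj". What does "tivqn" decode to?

The output letters match the input read backwards, each shifted +8: mentor reversed is rotnem. The word is reversed, then every letter is shifted forward by 8.
Decoding tivqn: shift back: t−8=l, i−8=a, v−8=n, q−8=i, n−8=f → lanif; then reverse → final.

final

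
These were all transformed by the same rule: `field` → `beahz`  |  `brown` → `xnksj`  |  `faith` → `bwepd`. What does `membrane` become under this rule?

iaixnwja

Compare letters: f→b is +22, i→e is +22, e→a is +22 — a constant shift. Every letter moves 22 places later in the alphabet, wrapping around z→a.
On membrane: m+22=i, e+22=a, m+22=i, b+22=x, r+22=n, a+22=w, n+22=j, e+22=a.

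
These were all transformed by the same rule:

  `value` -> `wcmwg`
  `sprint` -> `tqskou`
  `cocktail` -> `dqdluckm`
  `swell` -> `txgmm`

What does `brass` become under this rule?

csctt

The shift depends on letter class: consonant v→w is +1, but vowel a→c is +2. Vowels shift forward by 2 and consonants shift forward by 1.
For brass: b(cons)+1=c, r(cons)+1=s, a(vowel)+2=c, s(cons)+1=t, s(cons)+1=t.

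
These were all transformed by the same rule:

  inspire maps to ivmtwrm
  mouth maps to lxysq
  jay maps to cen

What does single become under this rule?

ipkrmw

The word is reversed, then every letter is shifted forward by 4.
Applying it to single: reverse → elgnis; then shift: e+4=i, l+4=p, g+4=k, n+4=r, i+4=m, s+4=w.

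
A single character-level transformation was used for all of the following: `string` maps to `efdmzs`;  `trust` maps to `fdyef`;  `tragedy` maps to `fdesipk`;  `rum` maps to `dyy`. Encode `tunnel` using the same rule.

The shift depends on letter class: consonant s→e is +12, but vowel i→m is +4. Vowels shift forward by 4 and consonants shift forward by 12.
For tunnel: t(cons)+12=f, u(vowel)+4=y, n(cons)+12=z, n(cons)+12=z, e(vowel)+4=i, l(cons)+12=x.

fyzzix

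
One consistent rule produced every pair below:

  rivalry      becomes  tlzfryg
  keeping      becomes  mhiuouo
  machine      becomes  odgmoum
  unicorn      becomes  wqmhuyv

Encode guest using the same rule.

In rivalry: r→t is +2, i→l is +3, v→z is +4, a→f is +5 — the shift increases by 1 each position. Each letter shifts forward by (position + 2), i.e. 2, 3, 4, … — the shift grows by one for each successive letter.
For guest: g+2=i, u+3=x, e+4=i, s+5=x, t+6=z.

ixixz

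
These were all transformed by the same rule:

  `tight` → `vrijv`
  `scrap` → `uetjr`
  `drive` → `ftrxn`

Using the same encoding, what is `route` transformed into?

txdvn

The shift depends on letter class: consonant t→v is +2, but vowel i→r is +9. Two shifts are in play — +9 for a/e/i/o/u, +2 for every other letter.
For route: r(cons)+2=t, o(vowel)+9=x, u(vowel)+9=d, t(cons)+2=v, e(vowel)+9=n.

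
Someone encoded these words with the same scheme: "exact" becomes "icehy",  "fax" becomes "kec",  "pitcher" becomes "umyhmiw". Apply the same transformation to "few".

Two shifts are in play — +4 for a/e/i/o/u, +5 for every other letter.
For few: f(cons)+5=k, e(vowel)+4=i, w(cons)+5=b.

kib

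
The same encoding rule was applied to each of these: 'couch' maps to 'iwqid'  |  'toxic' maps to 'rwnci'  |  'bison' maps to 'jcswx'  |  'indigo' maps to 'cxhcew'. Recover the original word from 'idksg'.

c(2)→i(8) and o(14)→w(22) fit y≡25x+10 (mod 26); the inverse of 25 mod 26 is 25. Each letter's alphabet position (a=0..z=25) is mapped through 25·x+10 mod 26 — an affine cipher.
Reversing it on idksg: i(8)→25·(8−10)≡2=c; d(3)→25·(3−10)≡7=h; k(10)→25·(10−10)≡0=a; s(18)→25·(18−10)≡18=s; g(6)→25·(6−10)≡4=e (all mod 26).

chase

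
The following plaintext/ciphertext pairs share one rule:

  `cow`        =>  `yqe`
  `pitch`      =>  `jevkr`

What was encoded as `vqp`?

The output letters match the input read backwards, each shifted +2: cow reversed is woc. The word is reversed, then every letter is shifted forward by 2.
Decoding vqp: shift back: v−2=t, q−2=o, p−2=n → ton; then reverse → not.

not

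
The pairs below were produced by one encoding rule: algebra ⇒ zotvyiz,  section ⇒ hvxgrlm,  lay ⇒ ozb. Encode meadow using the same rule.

Each letter is replaced by its mirror in the alphabet: a↔z, b↔y, c↔x, and so on (the Atbash cipher).
For meadow: m↔n, e↔v, a↔z, d↔w, o↔l, w↔d.

nvzwld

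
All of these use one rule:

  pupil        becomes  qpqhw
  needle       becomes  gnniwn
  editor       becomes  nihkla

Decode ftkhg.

p(15)→q(16) and u(20)→p(15) fit y≡5x+19 (mod 26); the inverse of 5 mod 26 is 21. This is an affine cipher: with a=0,…,z=25, each position x becomes (5x+19) mod 26.
Reversing it on ftkhg: f(5)→21·(5−19)≡18=s; t(19)→21·(19−19)≡0=a; k(10)→21·(10−19)≡19=t; h(7)→21·(7−19)≡8=i; g(6)→21·(6−19)≡13=n (all mod 26).

satin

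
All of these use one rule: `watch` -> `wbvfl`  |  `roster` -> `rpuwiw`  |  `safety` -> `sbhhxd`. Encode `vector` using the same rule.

In watch: w→w is +0, a→b is +1, t→v is +2, c→f is +3 — the shift increases by 1 each position. Letter i (0-indexed) is shifted by i+0, so successive shifts are 0, 1, 2, ….
For vector: v+0=v, e+1=f, c+2=e, t+3=w, o+4=s, r+5=w.

vfewsw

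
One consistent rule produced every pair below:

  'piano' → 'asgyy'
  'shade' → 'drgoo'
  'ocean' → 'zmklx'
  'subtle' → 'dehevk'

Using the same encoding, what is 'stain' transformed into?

Shifts by position in piano: pos 0: p→a (+11), pos 1: i→s (+10), pos 2: a→g (+6), pos 3: n→y (+11), pos 4: o→y (+10) — repeating every 3. It's a Vigenère-style cipher with numeric key [11,10,6]: position i shifts by key[i mod 3].
Applying it to stain: s+11=d, t+10=d, a+6=g, i+11=t, n+10=x.

ddgtx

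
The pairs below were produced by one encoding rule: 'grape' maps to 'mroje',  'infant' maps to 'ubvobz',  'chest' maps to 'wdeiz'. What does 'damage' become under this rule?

nokome

g(6)→m(12) and r(17)→r(17) fit y≡17x+14 (mod 26); the inverse of 17 mod 26 is 23. This is an affine cipher: with a=0,…,z=25, each position x becomes (17x+14) mod 26.
On damage: d(3)→17·3+14≡13=n; a(0)→17·0+14≡14=o; m(12)→17·12+14≡10=k; a(0)→17·0+14≡14=o; g(6)→17·6+14≡12=m; e(4)→17·4+14≡4=e (all mod 26).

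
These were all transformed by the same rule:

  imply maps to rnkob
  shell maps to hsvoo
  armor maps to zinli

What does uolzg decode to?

float

Letters are reflected about the middle of the alphabet (position → 25−position): Atbash.
Decoding uolzg: u↔f, o↔l, l↔o, z↔a, g↔t.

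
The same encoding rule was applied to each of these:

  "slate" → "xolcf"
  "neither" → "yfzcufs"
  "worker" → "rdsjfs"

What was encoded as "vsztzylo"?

criminal

s(18)→x(23) and l(11)→o(14) fit y≡5x+11 (mod 26); the inverse of 5 mod 26 is 21. Each letter's alphabet position (a=0..z=25) is mapped through 5·x+11 mod 26 — an affine cipher.
Decoding vsztzylo: v(21)→21·(21−11)≡2=c; s(18)→21·(18−11)≡17=r; z(25)→21·(25−11)≡8=i; t(19)→21·(19−11)≡12=m; z(25)→21·(25−11)≡8=i; y(24)→21·(24−11)≡13=n; l(11)→21·(11−11)≡0=a; o(14)→21·(14−11)≡11=l (all mod 26).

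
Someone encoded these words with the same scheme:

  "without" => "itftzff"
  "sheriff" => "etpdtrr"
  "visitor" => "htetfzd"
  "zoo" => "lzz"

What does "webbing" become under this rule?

The rule splits by letter class: vowels +11, consonants +12.
For webbing: w(cons)+12=i, e(vowel)+11=p, b(cons)+12=n, b(cons)+12=n, i(vowel)+11=t, n(cons)+12=z, g(cons)+12=s.

ipnntzs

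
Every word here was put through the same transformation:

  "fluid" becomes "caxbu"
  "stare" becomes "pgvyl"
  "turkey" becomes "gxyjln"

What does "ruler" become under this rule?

yxaly

f(5)→c(2) and l(11)→a(0) fit y≡17x+21 (mod 26); the inverse of 17 mod 26 is 23. This is an affine cipher: with a=0,…,z=25, each position x becomes (17x+21) mod 26.
For ruler: r(17)→17·17+21≡24=y; u(20)→17·20+21≡23=x; l(11)→17·11+21≡0=a; e(4)→17·4+21≡11=l; r(17)→17·17+21≡24=y (all mod 26).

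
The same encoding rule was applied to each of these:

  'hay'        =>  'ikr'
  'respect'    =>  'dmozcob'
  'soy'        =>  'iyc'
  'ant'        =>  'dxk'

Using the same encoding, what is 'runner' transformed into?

The output letters match the input read backwards, each shifted +10: hay reversed is yah. Read the word backwards and shift each letter +10.
Applying it to runner: reverse → rennur; then shift: r+10=b, e+10=o, n+10=x, n+10=x, u+10=e, r+10=b.

boxxeb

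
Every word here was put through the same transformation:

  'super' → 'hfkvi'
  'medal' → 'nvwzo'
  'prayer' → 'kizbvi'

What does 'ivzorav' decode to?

realize

Each pair mirrors across the alphabet (s↔h, u↔f, p↔k): positions sum to 25. This is the alphabet-reversal cipher (Atbash): a becomes z, b becomes y, etc.
Reversing it on ivzorav: i↔r, v↔e, z↔a, o↔l, r↔i, a↔z, v↔e.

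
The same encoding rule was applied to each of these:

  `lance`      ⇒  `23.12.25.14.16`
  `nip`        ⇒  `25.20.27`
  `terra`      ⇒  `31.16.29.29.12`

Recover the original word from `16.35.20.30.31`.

Each letter is replaced by its alphabet position (a=1..z=26) + 11.
Reversing it on 16.35.20.30.31: 16→(16−11)÷1=5=e, 35→(35−11)÷1=24=x, 20→(20−11)÷1=9=i, 30→(30−11)÷1=19=s, 31→(31−11)÷1=20=t.

exist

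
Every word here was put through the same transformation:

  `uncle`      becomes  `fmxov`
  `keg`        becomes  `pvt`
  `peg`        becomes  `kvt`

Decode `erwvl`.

Each pair mirrors across the alphabet (u↔f, n↔m, c↔x): positions sum to 25. Each letter is replaced by its mirror in the alphabet: a↔z, b↔y, c↔x, and so on (the Atbash cipher).
Decoding erwvl: e↔v, r↔i, w↔d, v↔e, l↔o.

video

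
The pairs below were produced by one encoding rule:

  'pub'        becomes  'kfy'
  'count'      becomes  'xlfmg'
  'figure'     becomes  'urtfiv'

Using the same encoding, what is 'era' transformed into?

viz

Each pair mirrors across the alphabet (p↔k, u↔f, b↔y): positions sum to 25. This is the alphabet-reversal cipher (Atbash): a becomes z, b becomes y, etc.
Applying it to era: e↔v, r↔i, a↔z.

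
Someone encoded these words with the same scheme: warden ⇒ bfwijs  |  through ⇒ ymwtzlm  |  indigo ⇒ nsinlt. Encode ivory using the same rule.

Compare letters: w→b is +5, a→f is +5, r→w is +5 — a constant shift. It's a constant shift of +5 (ROT5).
For ivory: i+5=n, v+5=a, o+5=t, r+5=w, y+5=d.

natwd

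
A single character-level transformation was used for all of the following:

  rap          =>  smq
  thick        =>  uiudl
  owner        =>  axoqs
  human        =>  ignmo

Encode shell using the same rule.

tiqmm

The shift depends on letter class: consonant r→s is +1, but vowel a→m is +12. Two shifts are in play — +12 for a/e/i/o/u, +1 for every other letter.
For shell: s(cons)+1=t, h(cons)+1=i, e(vowel)+12=q, l(cons)+1=m, l(cons)+1=m.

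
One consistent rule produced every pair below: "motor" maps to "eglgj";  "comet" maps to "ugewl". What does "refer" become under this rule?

jwxwj

Compare letters: m→e is +18, o→g is +18, t→l is +18 — a constant shift. Each letter is shifted forward by 18 in the alphabet (a Caesar shift of +18).
For refer: r+18=j, e+18=w, f+18=x, e+18=w, r+18=j.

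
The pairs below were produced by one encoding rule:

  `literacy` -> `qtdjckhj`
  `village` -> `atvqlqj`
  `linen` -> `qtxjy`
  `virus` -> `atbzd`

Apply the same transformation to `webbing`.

bplgtxl

The shifts repeat in a cycle of length 3: positions 0,1,… shift by +5, +11, +10, then the pattern repeats.
Applying it to webbing: w+5=b, e+11=p, b+10=l, b+5=g, i+11=t, n+10=x, g+5=l.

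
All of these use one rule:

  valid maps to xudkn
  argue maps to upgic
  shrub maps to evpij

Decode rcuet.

v(21)→x(23) and a(0)→u(20) fit y≡15x+20 (mod 26); the inverse of 15 mod 26 is 7. This is an affine cipher: with a=0,…,z=25, each position x becomes (15x+20) mod 26.
Undoing it on rcuet: r(17)→7·(17−20)≡5=f; c(2)→7·(2−20)≡4=e; u(20)→7·(20−20)≡0=a; e(4)→7·(4−20)≡18=s; t(19)→7·(19−20)≡19=t (all mod 26).

feast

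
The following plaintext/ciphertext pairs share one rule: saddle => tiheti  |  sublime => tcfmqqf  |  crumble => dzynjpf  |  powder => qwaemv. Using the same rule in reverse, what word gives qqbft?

pixel

The shifts repeat in a cycle of length 3: positions 0,1,… shift by +1, +8, +4, then the pattern repeats.
Decoding qqbft: q−1=p, q−8=i, b−4=x, f−1=e, t−8=l.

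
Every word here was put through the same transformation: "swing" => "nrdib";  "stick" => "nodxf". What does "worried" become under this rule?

rjmmdzy

Compare letters: s→n is +21, w→r is +21, i→d is +21 — a constant shift. Each letter is shifted forward by 21 in the alphabet (a Caesar shift of +21).
On worried: w+21=r, o+21=j, r+21=m, r+21=m, i+21=d, e+21=z, d+21=y.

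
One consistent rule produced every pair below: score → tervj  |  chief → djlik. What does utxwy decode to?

In score: s→t is +1, c→e is +2, o→r is +3, r→v is +4 — the shift increases by 1 each position. The shift increases by 1 at each position, starting from +1: 1, 2, 3, ….
Decoding utxwy: u−1=t, t−2=r, x−3=u, w−4=s, y−5=t.

trust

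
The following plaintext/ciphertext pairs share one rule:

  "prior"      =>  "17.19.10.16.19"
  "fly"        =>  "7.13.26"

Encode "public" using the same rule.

17.22.3.13.10.4

p is letter #16 and maps to 17: an offset of 1. Letters become their 1-based position plus 1 (so a→2, b→3, …).
Applying it to public: p=16→17, u=21→22, b=2→3, l=12→13, i=9→10, c=3→4.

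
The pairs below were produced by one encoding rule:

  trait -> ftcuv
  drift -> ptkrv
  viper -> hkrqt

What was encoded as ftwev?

trust

It's a Vigenère-style cipher with numeric key [12,2,2]: position i shifts by key[i mod 3].
Decoding ftwev: f−12=t, t−2=r, w−2=u, e−12=s, v−2=t.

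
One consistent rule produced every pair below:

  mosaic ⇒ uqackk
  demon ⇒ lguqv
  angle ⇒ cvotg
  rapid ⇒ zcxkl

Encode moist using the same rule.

Vowels shift forward by 2 and consonants shift forward by 8.
On moist: m(cons)+8=u, o(vowel)+2=q, i(vowel)+2=k, s(cons)+8=a, t(cons)+8=b.

uqkab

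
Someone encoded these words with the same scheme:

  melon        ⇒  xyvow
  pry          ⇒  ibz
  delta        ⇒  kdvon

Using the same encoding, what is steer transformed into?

boodc

The output letters match the input read backwards, each shifted +10: melon reversed is nolem. The word is reversed, then every letter is shifted forward by 10.
On steer: reverse → reets; then shift: r+10=b, e+10=o, e+10=o, t+10=d, s+10=c.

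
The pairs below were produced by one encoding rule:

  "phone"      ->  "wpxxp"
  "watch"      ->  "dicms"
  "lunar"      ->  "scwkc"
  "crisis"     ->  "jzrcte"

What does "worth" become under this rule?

dwads

In phone: p→w is +7, h→p is +8, o→x is +9, n→x is +10 — the shift increases by 1 each position. Each letter shifts forward by (position + 7), i.e. 7, 8, 9, … — the shift grows by one for each successive letter.
Applying it to worth: w+7=d, o+8=w, r+9=a, t+10=d, h+11=s.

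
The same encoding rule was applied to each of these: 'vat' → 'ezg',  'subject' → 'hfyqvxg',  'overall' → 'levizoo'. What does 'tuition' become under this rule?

Each pair mirrors across the alphabet (v↔e, a↔z, t↔g): positions sum to 25. This is the alphabet-reversal cipher (Atbash): a becomes z, b becomes y, etc.
On tuition: t↔g, u↔f, i↔r, t↔g, i↔r, o↔l, n↔m.

gfrgrlm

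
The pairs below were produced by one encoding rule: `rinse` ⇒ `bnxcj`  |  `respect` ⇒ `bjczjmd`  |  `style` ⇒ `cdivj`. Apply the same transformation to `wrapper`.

gbfzzjb

The shift depends on letter class: consonant r→b is +10, but vowel i→n is +5. The rule splits by letter class: vowels +5, consonants +10.
Applying it to wrapper: w(cons)+10=g, r(cons)+10=b, a(vowel)+5=f, p(cons)+10=z, p(cons)+10=z, e(vowel)+5=j, r(cons)+10=b.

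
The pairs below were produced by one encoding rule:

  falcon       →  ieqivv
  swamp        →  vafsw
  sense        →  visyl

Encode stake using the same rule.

The shift increases by 1 at each position, starting from +3: 3, 4, 5, ….
For stake: s+3=v, t+4=x, a+5=f, k+6=q, e+7=l.

vxfql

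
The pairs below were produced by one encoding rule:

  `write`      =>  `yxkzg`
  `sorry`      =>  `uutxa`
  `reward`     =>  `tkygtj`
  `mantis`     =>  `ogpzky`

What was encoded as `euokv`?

Shifts by position in write: pos 0: w→y (+2), pos 1: r→x (+6), pos 2: i→k (+2), pos 3: t→z (+6) — repeating every 2. The shifts repeat in a cycle of length 2: positions 0,1,… shift by +2, +6, then the pattern repeats.
Decoding euokv: e−2=c, u−6=o, o−2=m, k−6=e, v−2=t.

comet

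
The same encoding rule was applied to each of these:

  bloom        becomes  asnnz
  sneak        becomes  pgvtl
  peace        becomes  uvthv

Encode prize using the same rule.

uixmv

b(1)→a(0) and l(11)→s(18) fit y≡7x+19 (mod 26); the inverse of 7 mod 26 is 15. This is an affine cipher: with a=0,…,z=25, each position x becomes (7x+19) mod 26.
Applying it to prize: p(15)→7·15+19≡20=u; r(17)→7·17+19≡8=i; i(8)→7·8+19≡23=x; z(25)→7·25+19≡12=m; e(4)→7·4+19≡21=v (all mod 26).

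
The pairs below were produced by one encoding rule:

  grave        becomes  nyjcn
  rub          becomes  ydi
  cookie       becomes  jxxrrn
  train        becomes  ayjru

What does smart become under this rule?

ztjya

The rule splits by letter class: vowels +9, consonants +7.
Applying it to smart: s(cons)+7=z, m(cons)+7=t, a(vowel)+9=j, r(cons)+7=y, t(cons)+7=a.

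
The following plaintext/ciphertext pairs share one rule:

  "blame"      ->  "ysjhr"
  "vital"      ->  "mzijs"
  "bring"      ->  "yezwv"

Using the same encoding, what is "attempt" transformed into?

jiirhai

b(1)→y(24) and l(11)→s(18) fit y≡15x+9 (mod 26); the inverse of 15 mod 26 is 7. Treating letters as 0–25, the rule is x ↦ 15x + 9 (mod 26).
On attempt: a(0)→15·0+9≡9=j; t(19)→15·19+9≡8=i; t(19)→15·19+9≡8=i; e(4)→15·4+9≡17=r; m(12)→15·12+9≡7=h; p(15)→15·15+9≡0=a; t(19)→15·19+9≡8=i (all mod 26).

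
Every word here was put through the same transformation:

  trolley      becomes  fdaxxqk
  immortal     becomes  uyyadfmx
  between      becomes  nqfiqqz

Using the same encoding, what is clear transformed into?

oxqmd

Compare letters: t→f is +12, r→d is +12, o→a is +12 — a constant shift. Every letter moves 12 places later in the alphabet, wrapping around z→a.
On clear: c+12=o, l+12=x, e+12=q, a+12=m, r+12=d.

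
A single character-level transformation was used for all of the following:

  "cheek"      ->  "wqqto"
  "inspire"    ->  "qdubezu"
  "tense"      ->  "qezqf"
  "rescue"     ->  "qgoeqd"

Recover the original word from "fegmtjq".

The output letters match the input read backwards, each shifted +12: cheek reversed is keehc. The word is reversed, then every letter is shifted forward by 12.
Undoing it on fegmtjq: shift back: f−12=t, e−12=s, g−12=u, m−12=a, t−12=h, j−12=x, q−12=e → tsuahxe; then reverse → exhaust.

exhaust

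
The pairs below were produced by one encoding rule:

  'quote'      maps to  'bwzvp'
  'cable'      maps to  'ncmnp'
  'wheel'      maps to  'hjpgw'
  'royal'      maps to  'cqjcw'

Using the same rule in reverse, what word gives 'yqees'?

Shifts by position in quote: pos 0: q→b (+11), pos 1: u→w (+2), pos 2: o→z (+11), pos 3: t→v (+2) — repeating every 2. It's a Vigenère-style cipher with numeric key [11,2]: position i shifts by key[i mod 2].
Reversing it on yqees: y−11=n, q−2=o, e−11=t, e−2=c, s−11=h.

notch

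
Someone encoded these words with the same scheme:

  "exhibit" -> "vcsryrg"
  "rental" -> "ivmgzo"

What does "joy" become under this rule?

Each letter is replaced by its mirror in the alphabet: a↔z, b↔y, c↔x, and so on (the Atbash cipher).
On joy: j↔q, o↔l, y↔b.

qlb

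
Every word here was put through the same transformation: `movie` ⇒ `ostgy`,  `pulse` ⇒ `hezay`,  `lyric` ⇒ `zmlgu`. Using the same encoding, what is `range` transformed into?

m(12)→o(14) and o(14)→s(18) fit y≡15x+16 (mod 26); the inverse of 15 mod 26 is 7. Treating letters as 0–25, the rule is x ↦ 15x + 16 (mod 26).
On range: r(17)→15·17+16≡11=l; a(0)→15·0+16≡16=q; n(13)→15·13+16≡3=d; g(6)→15·6+16≡2=c; e(4)→15·4+16≡24=y (all mod 26).

lqdcy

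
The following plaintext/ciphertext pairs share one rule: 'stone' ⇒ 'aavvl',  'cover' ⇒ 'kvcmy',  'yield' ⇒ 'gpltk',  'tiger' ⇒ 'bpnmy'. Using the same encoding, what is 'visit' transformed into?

It's a Vigenère-style cipher with numeric key [8,7,7]: position i shifts by key[i mod 3].
Applying it to visit: v+8=d, i+7=p, s+7=z, i+8=q, t+7=a.

dpzqa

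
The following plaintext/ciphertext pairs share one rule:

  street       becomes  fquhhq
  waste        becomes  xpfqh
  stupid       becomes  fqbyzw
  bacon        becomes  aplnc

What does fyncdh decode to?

s(18)→f(5) and t(19)→q(16) fit y≡11x+15 (mod 26); the inverse of 11 mod 26 is 19. Treating letters as 0–25, the rule is x ↦ 11x + 15 (mod 26).
Decoding fyncdh: f(5)→19·(5−15)≡18=s; y(24)→19·(24−15)≡15=p; n(13)→19·(13−15)≡14=o; c(2)→19·(2−15)≡13=n; d(3)→19·(3−15)≡6=g; h(7)→19·(7−15)≡4=e (all mod 26).

sponge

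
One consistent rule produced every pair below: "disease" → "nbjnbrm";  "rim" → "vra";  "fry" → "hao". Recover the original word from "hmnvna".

The output letters match the input read backwards, each shifted +9: disease reversed is esaesid. Two steps: reverse the string, then apply a Caesar shift of +9.
Reversing it on hmnvna: shift back: h−9=y, m−9=d, n−9=e, v−9=m, n−9=e, a−9=r → ydemer; then reverse → remedy.

remedy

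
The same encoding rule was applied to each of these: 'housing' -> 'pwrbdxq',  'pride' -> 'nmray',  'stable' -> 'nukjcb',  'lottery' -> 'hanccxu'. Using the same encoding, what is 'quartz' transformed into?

icajdz

The output letters match the input read backwards, each shifted +9: housing reversed is gnisuoh. Two steps: reverse the string, then apply a Caesar shift of +9.
For quartz: reverse → ztrauq; then shift: z+9=i, t+9=c, r+9=a, a+9=j, u+9=d, q+9=z.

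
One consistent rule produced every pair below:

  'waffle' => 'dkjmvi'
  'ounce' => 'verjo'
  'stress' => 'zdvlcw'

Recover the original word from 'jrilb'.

The shifts repeat in a cycle of length 3: positions 0,1,… shift by +7, +10, +4, then the pattern repeats.
Decoding jrilb: j−7=c, r−10=h, i−4=e, l−7=e, b−10=r.

cheer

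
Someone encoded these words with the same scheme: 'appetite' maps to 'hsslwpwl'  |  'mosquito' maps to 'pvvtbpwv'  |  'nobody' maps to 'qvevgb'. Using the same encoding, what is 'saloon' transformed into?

vhovvq

The shift depends on letter class: consonant p→s is +3, but vowel a→h is +7. Two shifts are in play — +7 for a/e/i/o/u, +3 for every other letter.
For saloon: s(cons)+3=v, a(vowel)+7=h, l(cons)+3=o, o(vowel)+7=v, o(vowel)+7=v, n(cons)+3=q.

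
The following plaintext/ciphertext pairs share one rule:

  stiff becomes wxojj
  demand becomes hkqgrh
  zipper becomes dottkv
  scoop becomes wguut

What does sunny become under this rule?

The shift depends on letter class: consonant s→w is +4, but vowel i→o is +6. The rule splits by letter class: vowels +6, consonants +4.
For sunny: s(cons)+4=w, u(vowel)+6=a, n(cons)+4=r, n(cons)+4=r, y(cons)+4=c.

warrc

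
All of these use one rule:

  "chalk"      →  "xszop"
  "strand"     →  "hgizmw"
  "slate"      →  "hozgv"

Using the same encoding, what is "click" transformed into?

Each letter is replaced by its mirror in the alphabet: a↔z, b↔y, c↔x, and so on (the Atbash cipher).
Applying it to click: c↔x, l↔o, i↔r, c↔x, k↔p.

xorxp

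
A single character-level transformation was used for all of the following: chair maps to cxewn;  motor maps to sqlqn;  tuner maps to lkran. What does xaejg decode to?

heavy

c(2)→c(2) and h(7)→x(23) fit y≡25x+4 (mod 26); the inverse of 25 mod 26 is 25. Each letter's alphabet position (a=0..z=25) is mapped through 25·x+4 mod 26 — an affine cipher.
Undoing it on xaejg: x(23)→25·(23−4)≡7=h; a(0)→25·(0−4)≡4=e; e(4)→25·(4−4)≡0=a; j(9)→25·(9−4)≡21=v; g(6)→25·(6−4)≡24=y (all mod 26).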